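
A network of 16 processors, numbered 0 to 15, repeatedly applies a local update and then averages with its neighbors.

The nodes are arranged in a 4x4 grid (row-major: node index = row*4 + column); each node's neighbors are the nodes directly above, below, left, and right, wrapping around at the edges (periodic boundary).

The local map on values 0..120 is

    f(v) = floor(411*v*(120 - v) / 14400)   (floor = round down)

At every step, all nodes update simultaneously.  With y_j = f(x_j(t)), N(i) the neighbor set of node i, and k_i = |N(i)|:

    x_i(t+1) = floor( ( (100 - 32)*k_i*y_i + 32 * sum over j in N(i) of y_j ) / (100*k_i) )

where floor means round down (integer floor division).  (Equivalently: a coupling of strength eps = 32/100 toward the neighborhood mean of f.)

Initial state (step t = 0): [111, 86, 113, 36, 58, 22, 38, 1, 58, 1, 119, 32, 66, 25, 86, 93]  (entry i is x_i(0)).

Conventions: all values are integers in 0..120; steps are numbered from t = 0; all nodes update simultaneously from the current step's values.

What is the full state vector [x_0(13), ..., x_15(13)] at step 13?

Simulating step by step:
t=0: [111, 86, 113, 36, 58, 22, 38, 1, 58, 1, 119, 32, 66, 25, 86, 93]
t=1: [48, 70, 42, 68, 84, 63, 66, 30, 92, 20, 22, 68, 90, 67, 69, 76]
t=2: [95, 98, 95, 97, 86, 96, 95, 83, 75, 65, 70, 92, 81, 95, 96, 94]
t=3: [69, 62, 66, 66, 81, 69, 71, 82, 93, 95, 91, 77, 85, 71, 68, 70]
t=4: [98, 101, 100, 99, 89, 96, 96, 90, 75, 73, 79, 90, 86, 95, 97, 97]
t=5: [63, 56, 58, 60, 76, 67, 67, 74, 92, 91, 86, 78, 79, 69, 65, 65]
t=6: [100, 101, 101, 101, 94, 98, 99, 97, 78, 79, 86, 91, 92, 97, 100, 100]
t=7: [58, 55, 54, 55, 68, 63, 61, 63, 87, 86, 79, 74, 71, 64, 59, 59]
t=8: [101, 101, 101, 101, 98, 100, 101, 101, 85, 86, 93, 96, 98, 100, 101, 101]
t=9: [55, 54, 54, 54, 61, 58, 55, 55, 78, 77, 68, 65, 61, 58, 55, 55]
t=10: [101, 101, 101, 101, 101, 101, 101, 101, 95, 95, 100, 101, 101, 101, 101, 101]
t=11: [54, 54, 54, 54, 55, 55, 54, 54, 63, 64, 57, 55, 55, 55, 54, 54]
t=12: [101, 101, 101, 101, 101, 101, 101, 101, 102, 102, 101, 101, 101, 101, 101, 101]
t=13: [54, 54, 54, 54, 53, 53, 54, 54, 52, 52, 53, 53, 53, 53, 54, 54]

Answer: [54, 54, 54, 54, 53, 53, 54, 54, 52, 52, 53, 53, 53, 53, 54, 54]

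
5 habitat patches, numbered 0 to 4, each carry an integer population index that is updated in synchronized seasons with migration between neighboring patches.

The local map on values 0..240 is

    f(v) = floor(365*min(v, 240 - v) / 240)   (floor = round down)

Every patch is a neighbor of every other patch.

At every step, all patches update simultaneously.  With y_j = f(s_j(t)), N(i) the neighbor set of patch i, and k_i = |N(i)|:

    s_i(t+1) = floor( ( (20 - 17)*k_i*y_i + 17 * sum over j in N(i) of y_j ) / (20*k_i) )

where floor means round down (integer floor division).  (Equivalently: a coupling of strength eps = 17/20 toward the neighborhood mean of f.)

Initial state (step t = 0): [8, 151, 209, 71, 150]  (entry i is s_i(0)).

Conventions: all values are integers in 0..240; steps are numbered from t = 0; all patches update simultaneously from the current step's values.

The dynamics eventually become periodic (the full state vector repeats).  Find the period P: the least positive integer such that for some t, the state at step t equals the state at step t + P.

Simulating step by step:
t=0: [8, 151, 209, 71, 150]
t=1: [92, 84, 89, 86, 84]
t=2: [131, 131, 131, 131, 131]
t=3: [165, 165, 165, 165, 165]
t=4: [114, 114, 114, 114, 114]
t=5: [173, 173, 173, 173, 173]
t=6: [101, 101, 101, 101, 101]
t=7: [153, 153, 153, 153, 153]
t=8: [132, 132, 132, 132, 132]
t=9: [164, 164, 164, 164, 164]
t=10: [115, 115, 115, 115, 115]
t=11: [174, 174, 174, 174, 174]
t=12: [100, 100, 100, 100, 100]
t=13: [152, 152, 152, 152, 152]
t=14: [133, 133, 133, 133, 133]
t=15: [162, 162, 162, 162, 162]
t=16: [118, 118, 118, 118, 118]
t=17: [179, 179, 179, 179, 179]
t=18: [92, 92, 92, 92, 92]
t=19: [139, 139, 139, 139, 139]
t=20: [153, 153, 153, 153, 153]

Answer: 13
Key observation: The state at step 7, [153, 153, 153, 153, 153], reappears at step 20 — and no state repeats earlier — so the cycle the system enters has period 13.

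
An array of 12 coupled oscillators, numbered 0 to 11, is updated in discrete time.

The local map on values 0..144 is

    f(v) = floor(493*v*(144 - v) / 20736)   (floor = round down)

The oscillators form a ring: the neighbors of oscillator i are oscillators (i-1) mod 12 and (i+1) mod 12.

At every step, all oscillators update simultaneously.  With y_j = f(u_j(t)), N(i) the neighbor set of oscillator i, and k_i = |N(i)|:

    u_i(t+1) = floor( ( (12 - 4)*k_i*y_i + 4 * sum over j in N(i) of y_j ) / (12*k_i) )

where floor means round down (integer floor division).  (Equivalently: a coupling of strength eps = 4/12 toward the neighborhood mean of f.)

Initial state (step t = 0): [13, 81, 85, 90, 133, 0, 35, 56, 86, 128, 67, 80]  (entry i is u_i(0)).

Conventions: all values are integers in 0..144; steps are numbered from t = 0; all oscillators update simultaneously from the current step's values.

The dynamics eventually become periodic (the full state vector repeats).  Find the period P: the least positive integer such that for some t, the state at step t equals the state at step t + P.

Simulating step by step:
t=0: [13, 81, 85, 90, 133, 0, 35, 56, 86, 128, 67, 80]
t=1: [67, 107, 118, 102, 41, 20, 79, 112, 106, 72, 109, 107]
t=2: [112, 95, 80, 96, 93, 75, 105, 92, 98, 112, 96, 98]
t=3: [92, 107, 117, 111, 113, 116, 104, 109, 104, 92, 104, 103]
t=4: [107, 94, 80, 84, 82, 81, 93, 92, 99, 108, 100, 101]
t=5: [98, 109, 119, 119, 120, 119, 113, 111, 104, 96, 101, 101]
t=6: [103, 89, 73, 69, 68, 71, 81, 88, 98, 106, 104, 103]
t=7: [102, 114, 121, 122, 122, 122, 120, 116, 106, 97, 97, 99]
t=8: [98, 81, 68, 63, 63, 63, 68, 78, 94, 105, 107, 104]
t=9: [107, 118, 121, 121, 121, 121, 121, 120, 110, 98, 95, 98]
t=10: [92, 74, 67, 66, 66, 66, 66, 71, 87, 104, 109, 105]
t=11: [112, 121, 122, 122, 122, 122, 122, 121, 114, 99, 92, 98]
t=12: [85, 68, 63, 63, 63, 63, 63, 68, 82, 102, 110, 104]
t=13: [116, 121, 121, 121, 121, 121, 121, 121, 117, 102, 91, 99]
t=14: [79, 67, 66, 66, 66, 66, 66, 67, 77, 98, 110, 101]
t=15: [118, 122, 122, 122, 122, 122, 122, 122, 119, 106, 93, 103]
t=16: [75, 64, 63, 63, 63, 63, 63, 64, 73, 93, 107, 97]
t=17: [120, 121, 121, 121, 121, 121, 121, 121, 120, 110, 99, 108]
t=18: [71, 66, 66, 66, 66, 66, 66, 66, 71, 87, 100, 90]
t=19: [121, 122, 122, 122, 122, 122, 122, 122, 121, 115, 108, 114]
t=20: [68, 63, 63, 63, 63, 63, 63, 63, 67, 79, 88, 80]
t=21: [121, 121, 121, 121, 121, 121, 121, 121, 121, 121, 118, 120]
t=22: [66, 66, 66, 66, 66, 66, 66, 66, 66, 67, 70, 68]
t=23: [122, 122, 122, 122, 122, 122, 122, 122, 122, 122, 122, 122]
t=24: [63, 63, 63, 63, 63, 63, 63, 63, 63, 63, 63, 63]
t=25: [121, 121, 121, 121, 121, 121, 121, 121, 121, 121, 121, 121]
t=26: [66, 66, 66, 66, 66, 66, 66, 66, 66, 66, 66, 66]
t=27: [122, 122, 122, 122, 122, 122, 122, 122, 122, 122, 122, 122]

Answer: 4
Key observation: The state at step 23, [122, 122, 122, 122, 122, 122, 122, 122, 122, 122, 122, 122], reappears at step 27 — and no state repeats earlier — so the cycle the system enters has period 4.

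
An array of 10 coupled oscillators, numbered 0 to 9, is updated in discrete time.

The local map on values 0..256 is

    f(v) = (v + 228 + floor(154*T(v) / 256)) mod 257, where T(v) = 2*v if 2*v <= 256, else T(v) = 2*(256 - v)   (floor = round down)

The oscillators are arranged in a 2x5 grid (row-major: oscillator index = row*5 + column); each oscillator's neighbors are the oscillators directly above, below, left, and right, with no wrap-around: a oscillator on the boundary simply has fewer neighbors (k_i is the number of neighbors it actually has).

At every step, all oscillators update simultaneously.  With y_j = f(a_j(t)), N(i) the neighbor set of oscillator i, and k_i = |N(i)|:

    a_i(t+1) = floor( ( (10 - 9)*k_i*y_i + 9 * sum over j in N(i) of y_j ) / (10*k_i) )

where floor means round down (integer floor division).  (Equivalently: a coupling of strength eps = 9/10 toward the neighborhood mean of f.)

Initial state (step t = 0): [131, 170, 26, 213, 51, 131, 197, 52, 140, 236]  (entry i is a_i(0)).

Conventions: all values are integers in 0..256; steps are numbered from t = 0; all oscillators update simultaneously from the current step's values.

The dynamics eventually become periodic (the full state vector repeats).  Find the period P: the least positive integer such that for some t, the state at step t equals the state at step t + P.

Simulating step by step:
t=0: [131, 170, 26, 213, 51, 131, 197, 52, 140, 236]
t=1: [248, 179, 172, 131, 218, 245, 198, 163, 190, 172]
t=2: [234, 237, 246, 240, 246, 232, 238, 241, 246, 237]
t=3: [230, 230, 229, 229, 229, 230, 230, 229, 229, 229]
t=4: [232, 232, 232, 232, 232, 232, 232, 232, 232, 232]
t=5: [231, 231, 231, 231, 231, 231, 231, 231, 231, 231]
t=6: [232, 232, 232, 232, 232, 232, 232, 232, 232, 232]

Answer: 2
Key observation: The state at step 4, [232, 232, 232, 232, 232, 232, 232, 232, 232, 232], reappears at step 6 — and no state repeats earlier — so the cycle the system enters has period 2.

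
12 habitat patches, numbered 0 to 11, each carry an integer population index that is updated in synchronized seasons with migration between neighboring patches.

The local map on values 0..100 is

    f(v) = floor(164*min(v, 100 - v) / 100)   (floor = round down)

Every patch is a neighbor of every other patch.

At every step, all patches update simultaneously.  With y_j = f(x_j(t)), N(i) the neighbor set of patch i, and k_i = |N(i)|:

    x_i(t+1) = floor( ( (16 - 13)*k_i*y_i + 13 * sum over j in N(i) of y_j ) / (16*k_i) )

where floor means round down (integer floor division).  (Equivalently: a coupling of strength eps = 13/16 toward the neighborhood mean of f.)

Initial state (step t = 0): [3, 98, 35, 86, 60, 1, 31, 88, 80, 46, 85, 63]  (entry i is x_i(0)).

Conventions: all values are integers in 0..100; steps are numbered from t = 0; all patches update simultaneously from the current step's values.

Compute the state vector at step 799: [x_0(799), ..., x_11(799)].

Answer: [54, 54, 54, 54, 54, 54, 54, 54, 54, 54, 54, 54]
Key observation: The state at step 26, [67, 67, 67, 67, 67, 67, 67, 67, 67, 67, 67, 67], reappears at step 30: the system is in a cycle of period 4 from step 26 on.  Therefore the state at step 799 equals the state at step 26 + ((799 - 26) mod 4) = 27, which is [54, 54, 54, 54, 54, 54, 54, 54, 54, 54, 54, 54].

Derivation:
t=0: [3, 98, 35, 86, 60, 1, 31, 88, 80, 46, 85, 63]
t=1: [30, 30, 36, 32, 37, 30, 36, 32, 34, 38, 33, 37]
t=2: [54, 54, 55, 54, 55, 54, 55, 54, 55, 55, 54, 55]
t=3: [74, 74, 73, 74, 73, 74, 73, 74, 73, 73, 74, 73]
t=4: [42, 42, 43, 42, 43, 42, 43, 42, 43, 43, 42, 43]
t=5: [68, 68, 69, 68, 69, 68, 69, 68, 69, 69, 68, 69]
t=6: [51, 51, 50, 51, 50, 51, 50, 51, 50, 50, 51, 50]
t=7: [80, 80, 81, 80, 81, 80, 81, 80, 81, 81, 80, 81]
t=8: [31, 31, 31, 31, 31, 31, 31, 31, 31, 31, 31, 31]
t=9: [50, 50, 50, 50, 50, 50, 50, 50, 50, 50, 50, 50]
t=10: [82, 82, 82, 82, 82, 82, 82, 82, 82, 82, 82, 82]
t=11: [29, 29, 29, 29, 29, 29, 29, 29, 29, 29, 29, 29]
t=12: [47, 47, 47, 47, 47, 47, 47, 47, 47, 47, 47, 47]
t=13: [77, 77, 77, 77, 77, 77, 77, 77, 77, 77, 77, 77]
t=14: [37, 37, 37, 37, 37, 37, 37, 37, 37, 37, 37, 37]
t=15: [60, 60, 60, 60, 60, 60, 60, 60, 60, 60, 60, 60]
t=16: [65, 65, 65, 65, 65, 65, 65, 65, 65, 65, 65, 65]
t=17: [57, 57, 57, 57, 57, 57, 57, 57, 57, 57, 57, 57]
t=18: [70, 70, 70, 70, 70, 70, 70, 70, 70, 70, 70, 70]
t=19: [49, 49, 49, 49, 49, 49, 49, 49, 49, 49, 49, 49]
t=20: [80, 80, 80, 80, 80, 80, 80, 80, 80, 80, 80, 80]
t=21: [32, 32, 32, 32, 32, 32, 32, 32, 32, 32, 32, 32]
t=22: [52, 52, 52, 52, 52, 52, 52, 52, 52, 52, 52, 52]
t=23: [78, 78, 78, 78, 78, 78, 78, 78, 78, 78, 78, 78]
t=24: [36, 36, 36, 36, 36, 36, 36, 36, 36, 36, 36, 36]
t=25: [59, 59, 59, 59, 59, 59, 59, 59, 59, 59, 59, 59]
t=26: [67, 67, 67, 67, 67, 67, 67, 67, 67, 67, 67, 67]
t=27: [54, 54, 54, 54, 54, 54, 54, 54, 54, 54, 54, 54]
t=28: [75, 75, 75, 75, 75, 75, 75, 75, 75, 75, 75, 75]
t=29: [41, 41, 41, 41, 41, 41, 41, 41, 41, 41, 41, 41]
t=30: [67, 67, 67, 67, 67, 67, 67, 67, 67, 67, 67, 67]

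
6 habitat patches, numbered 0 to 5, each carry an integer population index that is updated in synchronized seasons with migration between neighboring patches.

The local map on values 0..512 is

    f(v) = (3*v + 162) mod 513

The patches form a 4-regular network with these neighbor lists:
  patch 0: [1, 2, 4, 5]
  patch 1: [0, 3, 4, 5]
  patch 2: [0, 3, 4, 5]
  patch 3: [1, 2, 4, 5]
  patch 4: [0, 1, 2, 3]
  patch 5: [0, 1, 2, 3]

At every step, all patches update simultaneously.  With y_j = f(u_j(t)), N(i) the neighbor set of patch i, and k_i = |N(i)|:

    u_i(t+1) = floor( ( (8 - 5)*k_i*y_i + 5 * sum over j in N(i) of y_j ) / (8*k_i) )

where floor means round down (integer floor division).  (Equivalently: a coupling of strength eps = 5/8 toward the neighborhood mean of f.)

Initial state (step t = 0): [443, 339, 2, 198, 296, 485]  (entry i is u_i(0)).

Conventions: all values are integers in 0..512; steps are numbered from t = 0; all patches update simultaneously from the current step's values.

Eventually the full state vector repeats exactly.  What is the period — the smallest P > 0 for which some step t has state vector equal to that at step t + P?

Simulating step by step:
t=0: [443, 339, 2, 198, 296, 485]
t=1: [240, 183, 189, 157, 169, 190]
t=2: [261, 209, 216, 168, 199, 223]
t=3: [339, 283, 290, 235, 273, 300]
t=4: [214, 344, 160, 290, 333, 171]
t=5: [201, 155, 141, 95, 143, 153]
t=6: [152, 181, 165, 225, 167, 178]
t=7: [143, 191, 173, 226, 175, 188]
t=8: [150, 207, 186, 244, 189, 204]
t=9: [186, 250, 227, 291, 230, 247]
t=10: [305, 297, 271, 231, 274, 293]
t=11: [171, 147, 310, 280, 314, 143]
t=12: [109, 159, 150, 232, 155, 155]
t=13: [254, 213, 203, 200, 208, 208]
t=14: [324, 296, 285, 264, 290, 290]
t=15: [124, 96, 276, 249, 170, 170]
t=16: [202, 283, 293, 343, 269, 269]
t=17: [318, 394, 213, 284, 316, 316]
t=18: [154, 237, 226, 308, 218, 218]
t=19: [243, 256, 244, 224, 247, 247]
t=20: [388, 387, 373, 366, 380, 380]
t=21: [285, 281, 265, 260, 273, 273]
t=22: [481, 476, 458, 453, 467, 467]
t=23: [119, 114, 286, 280, 184, 184]
t=24: [223, 329, 330, 404, 310, 310]
t=25: [178, 170, 171, 190, 167, 167]
t=26: [165, 169, 170, 179, 169, 169]
t=27: [151, 158, 159, 167, 159, 159]
t=28: [116, 124, 126, 134, 125, 125]
t=29: [206, 103, 105, 34, 104, 104]
t=30: [396, 407, 409, 395, 408, 408]
t=31: [346, 347, 349, 345, 348, 348]
t=32: [177, 176, 178, 176, 177, 177]
t=33: [180, 178, 180, 178, 179, 179]
t=34: [187, 184, 187, 184, 186, 186]
t=35: [207, 204, 207, 204, 206, 206]
t=36: [267, 264, 267, 264, 266, 266]
t=37: [447, 444, 447, 444, 446, 446]
t=38: [474, 471, 474, 471, 473, 473]
t=39: [42, 39, 42, 39, 41, 41]
t=40: [285, 282, 285, 282, 284, 284]
t=41: [501, 498, 501, 498, 500, 500]
t=42: [123, 120, 123, 120, 122, 122]
t=43: [15, 12, 15, 12, 14, 14]
t=44: [204, 201, 204, 201, 203, 203]
t=45: [258, 255, 258, 255, 257, 257]
t=46: [420, 417, 420, 417, 419, 419]
t=47: [393, 390, 393, 390, 392, 392]
t=48: [312, 309, 312, 309, 311, 311]
t=49: [69, 66, 69, 66, 68, 68]
t=50: [366, 363, 366, 363, 365, 365]
t=51: [231, 228, 231, 228, 230, 230]
t=52: [339, 336, 339, 336, 338, 338]
t=53: [150, 147, 150, 147, 149, 149]
t=54: [96, 93, 96, 93, 95, 95]
t=55: [447, 444, 447, 444, 446, 446]

Answer: 18
Key observation: The state at step 37, [447, 444, 447, 444, 446, 446], reappears at step 55 — and no state repeats earlier — so the cycle the system enters has period 18.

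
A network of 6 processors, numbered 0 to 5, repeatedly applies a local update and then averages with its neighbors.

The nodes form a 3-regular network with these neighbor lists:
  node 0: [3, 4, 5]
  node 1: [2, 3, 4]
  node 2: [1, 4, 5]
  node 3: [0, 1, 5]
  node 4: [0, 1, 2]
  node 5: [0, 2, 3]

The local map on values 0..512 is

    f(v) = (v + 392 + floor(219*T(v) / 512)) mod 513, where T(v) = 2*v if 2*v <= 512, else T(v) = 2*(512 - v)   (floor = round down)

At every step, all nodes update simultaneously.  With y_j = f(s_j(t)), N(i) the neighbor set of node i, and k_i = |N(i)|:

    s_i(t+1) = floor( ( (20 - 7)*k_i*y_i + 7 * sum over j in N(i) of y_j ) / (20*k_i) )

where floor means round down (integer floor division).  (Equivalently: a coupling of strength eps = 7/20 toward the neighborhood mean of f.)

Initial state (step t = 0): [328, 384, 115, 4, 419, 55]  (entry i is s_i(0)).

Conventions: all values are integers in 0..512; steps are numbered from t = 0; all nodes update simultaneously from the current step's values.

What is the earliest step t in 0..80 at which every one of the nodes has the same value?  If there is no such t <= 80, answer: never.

Answer: 5
Key observation: Synchronization is absorbing here: once all nodes are equal they stay equal, and step 5 is the first all-equal step.

Derivation:
t=0: [328, 384, 115, 4, 419, 55]  (not all equal)
t=1: [384, 343, 204, 402, 341, 420]  (not all equal)
t=2: [372, 354, 296, 373, 353, 362]  (not all equal)
t=3: [369, 367, 362, 369, 367, 368]  (not all equal)
t=4: [370, 369, 369, 370, 369, 369]  (not all equal)
t=5: [370, 370, 370, 370, 370, 370]  (all equal)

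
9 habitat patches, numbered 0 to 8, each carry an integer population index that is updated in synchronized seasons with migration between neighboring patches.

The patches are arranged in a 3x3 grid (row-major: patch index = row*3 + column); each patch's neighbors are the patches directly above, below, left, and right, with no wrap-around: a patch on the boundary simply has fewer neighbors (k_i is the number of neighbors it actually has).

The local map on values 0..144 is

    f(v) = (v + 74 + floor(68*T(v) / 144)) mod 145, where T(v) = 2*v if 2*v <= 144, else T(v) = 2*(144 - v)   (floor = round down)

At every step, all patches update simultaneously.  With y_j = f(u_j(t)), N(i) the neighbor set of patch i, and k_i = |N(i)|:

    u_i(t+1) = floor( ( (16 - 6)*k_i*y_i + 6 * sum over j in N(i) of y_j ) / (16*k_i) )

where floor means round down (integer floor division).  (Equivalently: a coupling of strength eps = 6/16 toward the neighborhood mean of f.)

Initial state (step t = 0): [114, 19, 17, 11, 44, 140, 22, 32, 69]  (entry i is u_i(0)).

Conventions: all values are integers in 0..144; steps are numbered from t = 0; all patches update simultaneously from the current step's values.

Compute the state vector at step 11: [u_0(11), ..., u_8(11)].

Answer: [72, 71, 72, 71, 69, 71, 66, 56, 66]

Derivation:
t=0: [114, 19, 17, 11, 44, 140, 22, 32, 69]
t=1: [82, 92, 101, 84, 47, 68, 115, 109, 78]
t=2: [69, 63, 68, 63, 37, 58, 70, 64, 67]
t=3: [58, 47, 55, 47, 18, 40, 60, 48, 54]
t=4: [33, 35, 26, 36, 74, 26, 36, 37, 26]
t=5: [139, 130, 127, 133, 81, 117, 117, 42, 100]
t=6: [72, 71, 71, 71, 64, 70, 59, 32, 58]
t=7: [68, 65, 66, 62, 64, 60, 64, 102, 63]
t=8: [57, 55, 54, 51, 53, 48, 55, 63, 53]
t=9: [36, 35, 31, 30, 32, 26, 36, 44, 33]
t=10: [141, 140, 133, 135, 123, 128, 117, 61, 112]
t=11: [72, 71, 72, 71, 69, 71, 66, 56, 66]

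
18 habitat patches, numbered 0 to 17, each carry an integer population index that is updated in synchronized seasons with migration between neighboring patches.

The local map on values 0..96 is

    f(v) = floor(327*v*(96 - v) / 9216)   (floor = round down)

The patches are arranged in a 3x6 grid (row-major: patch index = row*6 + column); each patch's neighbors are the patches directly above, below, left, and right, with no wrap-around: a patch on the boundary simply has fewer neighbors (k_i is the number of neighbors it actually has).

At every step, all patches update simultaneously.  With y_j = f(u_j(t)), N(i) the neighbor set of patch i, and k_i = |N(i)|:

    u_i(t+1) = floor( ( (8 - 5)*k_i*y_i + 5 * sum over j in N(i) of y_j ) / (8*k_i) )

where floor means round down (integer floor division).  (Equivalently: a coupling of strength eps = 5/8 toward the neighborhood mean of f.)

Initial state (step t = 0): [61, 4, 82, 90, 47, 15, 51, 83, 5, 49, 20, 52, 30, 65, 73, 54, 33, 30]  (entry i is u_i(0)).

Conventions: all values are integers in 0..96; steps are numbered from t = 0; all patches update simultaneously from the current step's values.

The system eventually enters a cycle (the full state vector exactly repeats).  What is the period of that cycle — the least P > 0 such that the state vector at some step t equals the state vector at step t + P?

Simulating step by step:
t=0: [61, 4, 82, 90, 47, 15, 51, 83, 5, 49, 20, 52, 30, 65, 73, 54, 33, 30]
t=1: [57, 36, 25, 49, 54, 66, 68, 42, 40, 56, 69, 64, 73, 61, 56, 74, 69, 74]
t=2: [73, 74, 72, 76, 75, 73, 70, 76, 76, 73, 71, 67, 66, 73, 73, 68, 62, 64]
t=3: [59, 57, 56, 56, 56, 60, 61, 56, 56, 58, 63, 65, 64, 60, 59, 65, 69, 71]
t=4: [76, 78, 78, 78, 77, 75, 75, 77, 78, 76, 73, 70, 74, 76, 75, 72, 67, 66]
t=5: [52, 50, 49, 50, 53, 56, 54, 51, 50, 53, 59, 62, 55, 53, 54, 59, 65, 67]
t=6: [80, 81, 81, 80, 79, 77, 80, 80, 80, 79, 76, 74, 80, 80, 79, 77, 72, 70]
t=7: [44, 43, 43, 45, 48, 51, 45, 44, 45, 47, 53, 56, 45, 45, 47, 51, 57, 60]
t=8: [80, 80, 80, 80, 80, 80, 81, 80, 80, 80, 79, 79, 81, 81, 81, 80, 78, 77]
t=9: [44, 45, 45, 45, 45, 45, 43, 44, 44, 45, 46, 47, 43, 43, 43, 45, 48, 49]
t=10: [80, 81, 81, 81, 81, 81, 80, 80, 80, 81, 81, 81, 80, 80, 80, 80, 81, 81]
t=11: [44, 43, 43, 43, 43, 43, 45, 44, 44, 43, 43, 43, 45, 45, 45, 44, 43, 43]
t=12: [80, 80, 80, 80, 80, 80, 81, 80, 80, 80, 80, 80, 81, 81, 81, 80, 80, 80]
t=13: [44, 45, 45, 45, 45, 45, 43, 44, 44, 45, 45, 45, 43, 43, 43, 44, 45, 45]
t=14: [80, 81, 81, 81, 81, 81, 80, 80, 80, 81, 81, 81, 80, 80, 80, 80, 81, 81]

Answer: 4
Key observation: The state at step 10, [80, 81, 81, 81, 81, 81, 80, 80, 80, 81, 81, 81, 80, 80, 80, 80, 81, 81], reappears at step 14 — and no state repeats earlier — so the cycle the system enters has period 4.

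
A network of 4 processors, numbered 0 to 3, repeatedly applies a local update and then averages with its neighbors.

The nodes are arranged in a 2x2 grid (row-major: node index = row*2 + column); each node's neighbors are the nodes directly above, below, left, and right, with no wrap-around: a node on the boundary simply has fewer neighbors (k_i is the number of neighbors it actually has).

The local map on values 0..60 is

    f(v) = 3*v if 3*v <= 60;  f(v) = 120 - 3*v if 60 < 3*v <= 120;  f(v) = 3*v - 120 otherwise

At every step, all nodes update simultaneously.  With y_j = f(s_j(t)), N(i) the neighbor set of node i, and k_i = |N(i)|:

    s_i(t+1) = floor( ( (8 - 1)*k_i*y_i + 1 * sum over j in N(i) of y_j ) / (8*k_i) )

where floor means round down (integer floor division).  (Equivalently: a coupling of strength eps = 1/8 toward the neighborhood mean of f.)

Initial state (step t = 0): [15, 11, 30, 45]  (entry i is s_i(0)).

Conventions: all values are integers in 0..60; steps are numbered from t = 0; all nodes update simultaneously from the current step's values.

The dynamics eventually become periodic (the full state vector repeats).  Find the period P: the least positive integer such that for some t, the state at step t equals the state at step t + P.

Answer: 4
Key observation: The state at step 21, [33, 33, 33, 33], reappears at step 25 — and no state repeats earlier — so the cycle the system enters has period 4.

Derivation:
t=0: [15, 11, 30, 45]
t=1: [43, 32, 30, 17]
t=2: [11, 24, 30, 48]
t=3: [33, 45, 29, 25]
t=4: [21, 17, 33, 42]
t=5: [54, 48, 22, 9]
t=6: [41, 25, 51, 28]
t=7: [7, 41, 31, 36]
t=8: [20, 4, 25, 12]
t=9: [56, 16, 45, 35]
t=10: [45, 45, 17, 17]
t=11: [17, 17, 48, 48]
t=12: [49, 49, 25, 25]
t=13: [28, 28, 43, 43]
t=14: [34, 34, 10, 10]
t=15: [18, 18, 29, 29]
t=16: [52, 52, 34, 34]
t=17: [34, 34, 19, 19]
t=18: [20, 20, 54, 54]
t=19: [58, 58, 43, 43]
t=20: [51, 51, 11, 11]
t=21: [33, 33, 33, 33]
t=22: [21, 21, 21, 21]
t=23: [57, 57, 57, 57]
t=24: [51, 51, 51, 51]
t=25: [33, 33, 33, 33]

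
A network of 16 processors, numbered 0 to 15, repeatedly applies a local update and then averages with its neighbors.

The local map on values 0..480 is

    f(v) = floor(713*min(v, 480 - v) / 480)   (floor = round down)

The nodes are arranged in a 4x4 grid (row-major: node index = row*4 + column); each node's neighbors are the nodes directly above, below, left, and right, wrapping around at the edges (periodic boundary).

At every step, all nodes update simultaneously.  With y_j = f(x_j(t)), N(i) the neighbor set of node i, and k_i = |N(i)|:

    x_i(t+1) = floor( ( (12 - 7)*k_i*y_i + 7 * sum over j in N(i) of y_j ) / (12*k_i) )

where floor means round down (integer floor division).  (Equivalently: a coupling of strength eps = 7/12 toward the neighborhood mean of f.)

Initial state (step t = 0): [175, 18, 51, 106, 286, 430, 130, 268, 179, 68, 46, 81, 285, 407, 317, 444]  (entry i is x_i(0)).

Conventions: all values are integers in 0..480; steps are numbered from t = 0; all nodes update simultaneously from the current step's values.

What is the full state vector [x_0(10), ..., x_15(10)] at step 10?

Answer: [226, 229, 249, 246, 223, 226, 247, 243, 229, 233, 250, 247, 232, 235, 252, 249]

Derivation:
t=0: [175, 18, 51, 106, 286, 430, 130, 268, 179, 68, 46, 81, 285, 407, 317, 444]
t=1: [218, 86, 121, 167, 253, 119, 157, 241, 226, 117, 124, 152, 220, 140, 145, 139]
t=2: [285, 181, 194, 258, 313, 200, 227, 300, 294, 203, 200, 251, 292, 208, 202, 233]
t=3: [284, 284, 299, 310, 267, 292, 307, 294, 285, 297, 310, 314, 294, 295, 305, 326]
t=4: [286, 283, 265, 260, 297, 281, 263, 271, 282, 272, 255, 254, 272, 274, 256, 245]
t=5: [294, 297, 318, 320, 286, 296, 317, 312, 300, 307, 328, 327, 308, 307, 328, 335]
t=6: [268, 265, 242, 241, 275, 267, 244, 248, 260, 255, 232, 234, 254, 253, 230, 227]
t=7: [322, 325, 346, 344, 316, 322, 343, 341, 328, 332, 343, 341, 331, 334, 342, 341]
t=8: [228, 224, 205, 207, 232, 228, 207, 210, 223, 219, 205, 208, 220, 217, 205, 207]
t=9: [331, 328, 308, 311, 335, 331, 311, 314, 327, 324, 308, 311, 325, 321, 307, 309]
t=10: [226, 229, 249, 246, 223, 226, 247, 243, 229, 233, 250, 247, 232, 235, 252, 249]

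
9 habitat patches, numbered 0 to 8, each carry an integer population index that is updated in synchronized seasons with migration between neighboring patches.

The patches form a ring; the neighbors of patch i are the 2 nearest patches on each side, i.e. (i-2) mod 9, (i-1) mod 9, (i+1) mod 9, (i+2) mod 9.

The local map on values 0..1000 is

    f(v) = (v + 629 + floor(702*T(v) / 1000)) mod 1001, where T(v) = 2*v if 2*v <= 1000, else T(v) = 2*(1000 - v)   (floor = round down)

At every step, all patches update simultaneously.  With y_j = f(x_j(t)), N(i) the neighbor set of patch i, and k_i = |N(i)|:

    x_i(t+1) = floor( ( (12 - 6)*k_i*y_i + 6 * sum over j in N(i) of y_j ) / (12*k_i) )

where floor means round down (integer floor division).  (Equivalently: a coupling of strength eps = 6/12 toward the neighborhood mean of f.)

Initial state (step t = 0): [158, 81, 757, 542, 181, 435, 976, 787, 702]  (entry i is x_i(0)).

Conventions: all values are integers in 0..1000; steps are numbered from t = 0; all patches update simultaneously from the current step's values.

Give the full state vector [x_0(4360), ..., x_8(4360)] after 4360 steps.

Answer: [735, 735, 735, 735, 735, 735, 735, 735, 735]
Key observation: The state at step 5, [735, 735, 735, 735, 735, 735, 735, 735, 735], reappears at step 6: the system is in a cycle of period 1 from step 5 on.  Therefore the state at step 4360 equals the state at step 5 + ((4360 - 5) mod 1) = 5, which is [735, 735, 735, 735, 735, 735, 735, 735, 735].

Derivation:
t=0: [158, 81, 757, 542, 181, 435, 976, 787, 702]
t=1: [379, 698, 576, 692, 387, 614, 593, 615, 646]
t=2: [657, 732, 724, 737, 669, 752, 757, 752, 743]
t=3: [749, 739, 744, 737, 746, 732, 731, 732, 735]
t=4: [731, 732, 731, 733, 732, 735, 735, 735, 734]
t=5: [735, 735, 735, 735, 735, 735, 735, 735, 735]
t=6: [735, 735, 735, 735, 735, 735, 735, 735, 735]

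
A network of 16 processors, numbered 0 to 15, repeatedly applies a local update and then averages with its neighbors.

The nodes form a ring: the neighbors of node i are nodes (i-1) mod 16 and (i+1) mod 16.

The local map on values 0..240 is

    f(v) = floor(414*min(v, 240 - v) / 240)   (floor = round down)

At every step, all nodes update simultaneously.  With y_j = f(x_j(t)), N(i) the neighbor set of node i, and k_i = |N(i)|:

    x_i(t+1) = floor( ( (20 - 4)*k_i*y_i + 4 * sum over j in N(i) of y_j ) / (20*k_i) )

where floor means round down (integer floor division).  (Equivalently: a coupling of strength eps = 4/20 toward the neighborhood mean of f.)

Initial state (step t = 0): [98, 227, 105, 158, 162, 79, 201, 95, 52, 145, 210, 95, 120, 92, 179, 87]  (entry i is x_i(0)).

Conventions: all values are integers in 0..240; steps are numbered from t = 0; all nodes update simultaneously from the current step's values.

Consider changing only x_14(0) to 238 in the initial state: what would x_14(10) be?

Answer: x_14(10) = 136
Key observation: This trace re-runs the system from the modified initial state.

Derivation:
t=0: [98, 227, 105, 158, 162, 79, 201, 95, 52, 145, 210, 95, 120, 92, 238, 87]
t=1: [152, 52, 161, 144, 134, 128, 83, 146, 103, 144, 73, 156, 197, 147, 33, 137]
t=2: [147, 99, 134, 163, 181, 186, 149, 161, 174, 162, 130, 135, 89, 141, 78, 162]
t=3: [158, 170, 175, 133, 103, 100, 147, 135, 117, 137, 182, 179, 157, 164, 137, 136]
t=4: [142, 121, 120, 176, 177, 171, 163, 180, 196, 171, 108, 108, 138, 136, 172, 175]
t=5: [166, 201, 197, 119, 109, 119, 127, 103, 82, 121, 179, 184, 176, 172, 122, 118]
t=6: [128, 73, 86, 190, 191, 202, 193, 175, 151, 188, 114, 98, 109, 124, 194, 195]
t=7: [174, 134, 139, 92, 82, 68, 82, 113, 142, 106, 182, 173, 187, 186, 90, 88]
t=8: [123, 174, 173, 157, 140, 121, 143, 186, 172, 172, 109, 111, 93, 99, 148, 147]
t=9: [188, 122, 117, 143, 172, 197, 163, 102, 114, 124, 181, 187, 164, 167, 159, 163]
t=10: [104, 191, 197, 165, 117, 84, 130, 172, 194, 189, 109, 96, 126, 127, 136, 128]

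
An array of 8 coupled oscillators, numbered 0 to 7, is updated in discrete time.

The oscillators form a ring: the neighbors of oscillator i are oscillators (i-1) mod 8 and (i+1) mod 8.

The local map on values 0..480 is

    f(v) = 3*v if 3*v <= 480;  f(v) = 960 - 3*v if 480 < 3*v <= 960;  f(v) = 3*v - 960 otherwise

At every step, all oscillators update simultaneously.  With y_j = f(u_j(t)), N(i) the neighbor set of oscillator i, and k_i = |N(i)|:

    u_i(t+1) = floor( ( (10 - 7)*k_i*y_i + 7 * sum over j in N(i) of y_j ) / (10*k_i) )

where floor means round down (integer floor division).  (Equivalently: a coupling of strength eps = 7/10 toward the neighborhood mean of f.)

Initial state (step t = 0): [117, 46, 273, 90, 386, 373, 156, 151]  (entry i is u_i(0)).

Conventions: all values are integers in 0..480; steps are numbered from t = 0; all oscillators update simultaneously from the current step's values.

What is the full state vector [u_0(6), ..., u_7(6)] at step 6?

Answer: [157, 200, 268, 247, 147, 168, 231, 189]

Derivation:
t=0: [117, 46, 273, 90, 386, 373, 156, 151]
t=1: [312, 213, 185, 199, 209, 280, 354, 422]
t=2: [226, 246, 360, 367, 268, 188, 179, 135]
t=3: [304, 207, 163, 138, 234, 321, 407, 368]
t=4: [183, 283, 404, 379, 223, 182, 129, 151]
t=5: [320, 265, 176, 243, 294, 361, 419, 415]
t=6: [157, 200, 268, 247, 147, 168, 231, 189]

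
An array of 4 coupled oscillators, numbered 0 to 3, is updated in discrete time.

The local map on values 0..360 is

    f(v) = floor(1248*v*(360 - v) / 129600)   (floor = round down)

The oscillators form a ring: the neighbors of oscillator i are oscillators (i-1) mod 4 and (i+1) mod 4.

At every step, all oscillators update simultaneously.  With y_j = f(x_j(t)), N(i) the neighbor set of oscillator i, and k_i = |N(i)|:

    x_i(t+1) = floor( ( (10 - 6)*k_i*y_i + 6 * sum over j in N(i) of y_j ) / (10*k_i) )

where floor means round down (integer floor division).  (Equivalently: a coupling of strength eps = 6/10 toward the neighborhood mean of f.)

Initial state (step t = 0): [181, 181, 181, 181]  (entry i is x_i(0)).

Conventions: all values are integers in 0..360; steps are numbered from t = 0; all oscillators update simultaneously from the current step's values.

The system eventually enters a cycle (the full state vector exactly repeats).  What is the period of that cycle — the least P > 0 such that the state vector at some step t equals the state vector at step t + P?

Answer: 4
Key observation: The state at step 1, [311, 311, 311, 311], reappears at step 5 — and no state repeats earlier — so the cycle the system enters has period 4.

Derivation:
t=0: [181, 181, 181, 181]
t=1: [311, 311, 311, 311]
t=2: [146, 146, 146, 146]
t=3: [300, 300, 300, 300]
t=4: [173, 173, 173, 173]
t=5: [311, 311, 311, 311]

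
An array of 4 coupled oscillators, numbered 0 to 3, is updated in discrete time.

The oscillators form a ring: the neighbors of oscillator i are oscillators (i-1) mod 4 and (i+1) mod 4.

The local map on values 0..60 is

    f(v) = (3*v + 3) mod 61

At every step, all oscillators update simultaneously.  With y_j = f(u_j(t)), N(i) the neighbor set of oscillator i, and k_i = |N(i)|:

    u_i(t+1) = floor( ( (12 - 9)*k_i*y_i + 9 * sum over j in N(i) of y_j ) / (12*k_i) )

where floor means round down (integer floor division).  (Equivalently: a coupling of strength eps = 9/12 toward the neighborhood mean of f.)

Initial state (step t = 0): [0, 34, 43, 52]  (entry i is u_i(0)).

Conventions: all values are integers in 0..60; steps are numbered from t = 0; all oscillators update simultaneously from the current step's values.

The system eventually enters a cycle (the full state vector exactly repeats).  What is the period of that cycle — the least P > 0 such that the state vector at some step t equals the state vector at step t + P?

Simulating step by step:
t=0: [0, 34, 43, 52]
t=1: [31, 15, 32, 14]
t=2: [43, 39, 44, 38]
t=3: [45, 23, 46, 22]
t=4: [11, 15, 11, 15]
t=5: [45, 39, 45, 39]
t=6: [48, 26, 48, 26]
t=7: [21, 23, 21, 23]
t=8: [9, 6, 9, 6]
t=9: [23, 27, 23, 27]
t=10: [20, 14, 20, 14]
t=11: [34, 12, 34, 12]
t=12: [40, 42, 40, 42]
t=13: [5, 2, 5, 2]
t=14: [11, 15, 11, 15]

Answer: 10
Key observation: The state at step 4, [11, 15, 11, 15], reappears at step 14 — and no state repeats earlier — so the cycle the system enters has period 10.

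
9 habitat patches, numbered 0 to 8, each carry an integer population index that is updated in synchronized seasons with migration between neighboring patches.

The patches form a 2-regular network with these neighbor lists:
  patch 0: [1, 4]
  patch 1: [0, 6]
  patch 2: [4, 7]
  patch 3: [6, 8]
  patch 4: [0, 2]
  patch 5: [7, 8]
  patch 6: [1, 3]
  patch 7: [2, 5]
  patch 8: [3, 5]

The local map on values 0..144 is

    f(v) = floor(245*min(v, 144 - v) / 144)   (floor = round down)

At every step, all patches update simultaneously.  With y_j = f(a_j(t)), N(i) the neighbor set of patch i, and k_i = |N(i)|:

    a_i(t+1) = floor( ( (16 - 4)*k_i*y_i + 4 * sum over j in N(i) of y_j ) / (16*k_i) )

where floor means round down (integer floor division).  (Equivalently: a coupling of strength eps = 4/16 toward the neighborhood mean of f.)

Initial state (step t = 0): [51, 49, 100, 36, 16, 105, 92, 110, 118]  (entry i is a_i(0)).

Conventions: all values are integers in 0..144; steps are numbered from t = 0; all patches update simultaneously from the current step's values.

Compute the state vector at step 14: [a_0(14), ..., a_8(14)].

Answer: [108, 83, 108, 96, 111, 106, 85, 81, 114]

Derivation:
t=0: [51, 49, 100, 36, 16, 105, 92, 110, 118]
t=1: [78, 84, 66, 62, 40, 62, 84, 60, 48]
t=2: [105, 103, 105, 101, 79, 101, 102, 103, 87]
t=3: [71, 68, 71, 75, 99, 75, 71, 69, 90]
t=4: [113, 116, 114, 114, 87, 113, 119, 117, 97]
t=5: [56, 47, 55, 53, 84, 54, 43, 46, 72]
t=6: [93, 80, 92, 91, 100, 93, 75, 81, 114]
t=7: [87, 106, 88, 88, 77, 84, 112, 102, 60]
t=8: [94, 66, 94, 90, 108, 98, 60, 77, 101]
t=9: [85, 107, 85, 90, 67, 81, 101, 105, 75]
t=10: [96, 68, 97, 92, 109, 103, 73, 75, 112]
t=11: [82, 111, 81, 87, 64, 73, 115, 106, 60]
t=12: [99, 61, 101, 90, 107, 110, 55, 76, 103]
t=13: [77, 98, 76, 88, 65, 65, 94, 102, 70]
t=14: [108, 83, 108, 96, 111, 106, 85, 81, 114]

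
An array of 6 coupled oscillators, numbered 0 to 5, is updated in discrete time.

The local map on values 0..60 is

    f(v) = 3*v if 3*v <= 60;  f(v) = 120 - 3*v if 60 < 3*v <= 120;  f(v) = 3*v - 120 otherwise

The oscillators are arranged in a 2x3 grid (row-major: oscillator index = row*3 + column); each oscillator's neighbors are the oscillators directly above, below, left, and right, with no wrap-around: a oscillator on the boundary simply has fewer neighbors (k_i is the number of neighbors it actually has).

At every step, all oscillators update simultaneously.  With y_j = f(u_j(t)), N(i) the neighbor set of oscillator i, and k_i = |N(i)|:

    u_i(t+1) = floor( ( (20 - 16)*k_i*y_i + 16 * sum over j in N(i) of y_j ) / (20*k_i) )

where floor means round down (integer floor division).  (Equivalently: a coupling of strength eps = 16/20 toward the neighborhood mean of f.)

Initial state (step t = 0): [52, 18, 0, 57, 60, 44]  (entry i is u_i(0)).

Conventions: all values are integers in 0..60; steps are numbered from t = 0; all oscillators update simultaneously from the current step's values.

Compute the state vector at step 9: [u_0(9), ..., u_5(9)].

Simulating step by step:
t=0: [52, 18, 0, 57, 60, 44]
t=1: [49, 36, 26, 48, 43, 26]
t=2: [19, 23, 30, 19, 22, 28]
t=3: [54, 47, 40, 55, 49, 40]
t=4: [34, 22, 8, 36, 23, 10]
t=5: [30, 35, 38, 30, 35, 36]
t=6: [24, 16, 12, 24, 18, 10]
t=7: [48, 46, 38, 50, 44, 42]
t=8: [24, 14, 10, 20, 16, 8]
t=9: [50, 42, 32, 50, 43, 36]

Answer: [50, 42, 32, 50, 43, 36]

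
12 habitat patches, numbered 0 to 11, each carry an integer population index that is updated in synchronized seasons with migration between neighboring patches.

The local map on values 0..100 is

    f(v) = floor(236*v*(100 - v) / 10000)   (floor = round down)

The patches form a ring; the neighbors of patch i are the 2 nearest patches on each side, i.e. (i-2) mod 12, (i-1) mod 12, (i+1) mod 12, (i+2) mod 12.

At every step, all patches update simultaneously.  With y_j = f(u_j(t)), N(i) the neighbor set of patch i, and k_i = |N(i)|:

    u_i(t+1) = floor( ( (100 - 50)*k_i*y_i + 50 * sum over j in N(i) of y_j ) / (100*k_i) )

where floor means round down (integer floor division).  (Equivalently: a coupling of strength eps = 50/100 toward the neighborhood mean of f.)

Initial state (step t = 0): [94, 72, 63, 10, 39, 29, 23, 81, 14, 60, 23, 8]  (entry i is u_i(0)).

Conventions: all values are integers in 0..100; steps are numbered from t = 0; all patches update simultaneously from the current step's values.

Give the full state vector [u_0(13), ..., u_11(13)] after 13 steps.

Simulating step by step:
t=0: [94, 72, 63, 10, 39, 29, 23, 81, 14, 60, 23, 8]
t=1: [26, 36, 44, 36, 48, 43, 41, 39, 35, 43, 34, 28]
t=2: [48, 52, 55, 55, 57, 56, 56, 56, 54, 54, 51, 49]
t=3: [58, 58, 57, 57, 57, 57, 57, 58, 58, 58, 58, 58]
t=4: [57, 57, 57, 57, 57, 57, 57, 57, 57, 57, 57, 57]
t=5: [57, 57, 57, 57, 57, 57, 57, 57, 57, 57, 57, 57]
t=6: [57, 57, 57, 57, 57, 57, 57, 57, 57, 57, 57, 57]
t=7: [57, 57, 57, 57, 57, 57, 57, 57, 57, 57, 57, 57]
t=8: [57, 57, 57, 57, 57, 57, 57, 57, 57, 57, 57, 57]
t=9: [57, 57, 57, 57, 57, 57, 57, 57, 57, 57, 57, 57]
t=10: [57, 57, 57, 57, 57, 57, 57, 57, 57, 57, 57, 57]
t=11: [57, 57, 57, 57, 57, 57, 57, 57, 57, 57, 57, 57]
t=12: [57, 57, 57, 57, 57, 57, 57, 57, 57, 57, 57, 57]
t=13: [57, 57, 57, 57, 57, 57, 57, 57, 57, 57, 57, 57]

Answer: [57, 57, 57, 57, 57, 57, 57, 57, 57, 57, 57, 57]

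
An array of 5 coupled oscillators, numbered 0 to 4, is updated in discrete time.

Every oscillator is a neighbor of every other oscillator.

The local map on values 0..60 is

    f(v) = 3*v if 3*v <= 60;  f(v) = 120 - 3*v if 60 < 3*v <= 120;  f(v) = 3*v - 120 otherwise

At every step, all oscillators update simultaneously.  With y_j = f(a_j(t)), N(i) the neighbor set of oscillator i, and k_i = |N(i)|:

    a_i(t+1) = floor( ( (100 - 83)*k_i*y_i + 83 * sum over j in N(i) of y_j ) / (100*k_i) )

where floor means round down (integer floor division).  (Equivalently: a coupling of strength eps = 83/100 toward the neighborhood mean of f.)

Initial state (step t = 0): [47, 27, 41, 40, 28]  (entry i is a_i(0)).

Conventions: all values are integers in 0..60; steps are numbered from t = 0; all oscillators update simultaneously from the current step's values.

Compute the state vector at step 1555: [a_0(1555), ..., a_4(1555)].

Simulating step by step:
t=0: [47, 27, 41, 40, 28]
t=1: [19, 19, 20, 20, 19]
t=2: [58, 58, 58, 58, 58]
t=3: [54, 54, 54, 54, 54]
t=4: [42, 42, 42, 42, 42]
t=5: [6, 6, 6, 6, 6]
t=6: [18, 18, 18, 18, 18]
t=7: [54, 54, 54, 54, 54]

Answer: [54, 54, 54, 54, 54]
Key observation: The state at step 3, [54, 54, 54, 54, 54], reappears at step 7: the system is in a cycle of period 4 from step 3 on.  Therefore the state at step 1555 equals the state at step 3 + ((1555 - 3) mod 4) = 3, which is [54, 54, 54, 54, 54].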